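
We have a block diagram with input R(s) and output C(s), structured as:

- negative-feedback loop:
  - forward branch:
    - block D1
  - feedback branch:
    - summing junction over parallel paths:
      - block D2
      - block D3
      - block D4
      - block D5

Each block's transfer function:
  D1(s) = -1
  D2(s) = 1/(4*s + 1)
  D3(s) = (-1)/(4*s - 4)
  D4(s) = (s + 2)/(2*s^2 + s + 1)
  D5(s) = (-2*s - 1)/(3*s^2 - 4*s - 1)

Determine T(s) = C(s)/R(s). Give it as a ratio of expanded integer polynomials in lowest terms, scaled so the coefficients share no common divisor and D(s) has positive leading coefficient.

1. add D2, D3, D4, D5 (parallel): (-16*s^5 - 50*s^4 - 139*s^3 + 119*s^2 + 109*s + 17)/(96*s^6 - 152*s^5 - 12*s^4 - 24*s^3 + 56*s^2 + 32*s + 4)
2. collapse the loop (D1 forward, (D2+D3+D4+D5) return) - this is the overall T(s), already in the required normalized form

Final answer: (-96*s^6 + 152*s^5 + 12*s^4 + 24*s^3 - 56*s^2 - 32*s - 4)/(96*s^6 - 136*s^5 + 38*s^4 + 115*s^3 - 63*s^2 - 77*s - 13)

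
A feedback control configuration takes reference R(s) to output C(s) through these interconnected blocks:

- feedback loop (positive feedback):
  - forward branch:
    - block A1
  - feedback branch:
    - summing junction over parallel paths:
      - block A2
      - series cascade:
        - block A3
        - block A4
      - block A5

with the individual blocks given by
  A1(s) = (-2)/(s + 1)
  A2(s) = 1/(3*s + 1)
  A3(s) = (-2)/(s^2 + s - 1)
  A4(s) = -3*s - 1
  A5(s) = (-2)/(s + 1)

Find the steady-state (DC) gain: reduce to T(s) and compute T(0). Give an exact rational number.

[1] cascade A3, A4; result (6*s + 2)/(s^2 + s - 1)
[2] reduce the parallel group A2, (A3*A4), A5; result (13*s^3 + 24*s^2 + 18*s + 3)/(3*s^4 + 7*s^3 + 2*s^2 - 3*s - 1)
[3] close the feedback loop around A1, (A2+(A3*A4)+A5); result (-6*s^4 - 14*s^3 - 4*s^2 + 6*s + 2)/(3*s^5 + 10*s^4 + 35*s^3 + 47*s^2 + 32*s + 5)
DC gain: substitute s = 0 into T(s) from step 3: T(0) = 2/5.

Answer: 2/5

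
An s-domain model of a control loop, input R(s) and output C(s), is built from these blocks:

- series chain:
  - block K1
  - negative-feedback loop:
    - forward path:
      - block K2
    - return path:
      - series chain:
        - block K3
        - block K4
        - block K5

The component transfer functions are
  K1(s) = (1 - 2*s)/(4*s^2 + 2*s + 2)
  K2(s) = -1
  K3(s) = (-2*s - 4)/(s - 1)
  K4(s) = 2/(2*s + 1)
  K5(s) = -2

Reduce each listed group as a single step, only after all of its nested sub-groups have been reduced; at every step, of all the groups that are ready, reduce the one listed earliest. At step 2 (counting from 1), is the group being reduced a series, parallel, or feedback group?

Reducing step by step:

Step 1: cascade K3, K4, K5
Step 2: close the feedback loop around K2, (K3*K4*K5)
Step 3: series reduction of K1, [K2/(1+K2*(K3*K4*K5))]
Step 2 collapses a feedback group.

Answer: feedback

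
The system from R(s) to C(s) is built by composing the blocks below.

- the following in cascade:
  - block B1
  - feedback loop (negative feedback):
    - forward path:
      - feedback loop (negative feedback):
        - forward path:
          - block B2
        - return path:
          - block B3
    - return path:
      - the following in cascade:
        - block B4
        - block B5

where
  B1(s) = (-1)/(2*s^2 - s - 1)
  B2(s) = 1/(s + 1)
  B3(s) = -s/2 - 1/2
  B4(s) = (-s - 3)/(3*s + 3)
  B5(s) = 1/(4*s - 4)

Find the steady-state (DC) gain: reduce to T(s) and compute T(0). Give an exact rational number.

Step 1. apply the feedback formula to B2, B3; result 2/(s + 1)
Step 2. series reduction of B4, B5; result (-s - 3)/(12*s^2 - 12)
Step 3. apply the feedback formula to [B2/(1+B2*B3)], (B4*B5); result (12*s^2 - 12)/(6*s^3 + 6*s^2 - 7*s - 9)
Step 4. combine B1, [[B2/(1+B2*B3)]/(1+[B2/(1+B2*B3)]*(B4*B5))] in series; result (-12*s - 12)/(12*s^4 + 18*s^3 - 8*s^2 - 25*s - 9)
The step-4 result is T(s). Setting s = 0: T(0) = -12/(-9) = 4/3.

Hence the answer: 4/3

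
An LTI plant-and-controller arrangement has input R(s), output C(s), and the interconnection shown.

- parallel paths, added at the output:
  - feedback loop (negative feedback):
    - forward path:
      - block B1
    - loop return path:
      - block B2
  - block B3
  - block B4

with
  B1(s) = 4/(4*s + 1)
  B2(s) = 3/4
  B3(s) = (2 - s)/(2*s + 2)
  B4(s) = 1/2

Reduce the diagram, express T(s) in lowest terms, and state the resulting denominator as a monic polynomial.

First reduce the diagram to T(s).

1. reduce the feedback loop with forward B1 and return B2: 1/(s + 1)
2. parallel reduction of [B1/(1+B1*B2)], B3, B4: 5/(2*s + 2)
No further cancellation is possible in the step-2 result, so that is T(s). Its denominator becomes monic after dividing by the leading coefficient 2.

Answer: s + 1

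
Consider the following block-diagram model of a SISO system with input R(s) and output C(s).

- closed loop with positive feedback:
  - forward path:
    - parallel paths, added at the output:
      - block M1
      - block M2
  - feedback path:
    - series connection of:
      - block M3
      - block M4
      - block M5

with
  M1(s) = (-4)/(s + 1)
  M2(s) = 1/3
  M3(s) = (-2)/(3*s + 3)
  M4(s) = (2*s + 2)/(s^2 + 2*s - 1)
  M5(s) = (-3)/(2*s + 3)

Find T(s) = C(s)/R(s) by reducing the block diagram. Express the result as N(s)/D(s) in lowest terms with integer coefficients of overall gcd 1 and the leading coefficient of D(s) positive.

Answer: (2*s^4 - 15*s^3 - 73*s^2 - 47*s + 33)/(6*s^4 + 27*s^3 + 33*s^2 - s + 35)

Working:
(1) add M1, M2 (parallel) -> (s - 11)/(3*s + 3)
(2) reduce the series chain M3, M4, M5 -> 4/(2*s^3 + 7*s^2 + 4*s - 3)
(3) feedback reduction of (M1+M2), (M3*M4*M5) - this is the overall T(s), already in the required normalized form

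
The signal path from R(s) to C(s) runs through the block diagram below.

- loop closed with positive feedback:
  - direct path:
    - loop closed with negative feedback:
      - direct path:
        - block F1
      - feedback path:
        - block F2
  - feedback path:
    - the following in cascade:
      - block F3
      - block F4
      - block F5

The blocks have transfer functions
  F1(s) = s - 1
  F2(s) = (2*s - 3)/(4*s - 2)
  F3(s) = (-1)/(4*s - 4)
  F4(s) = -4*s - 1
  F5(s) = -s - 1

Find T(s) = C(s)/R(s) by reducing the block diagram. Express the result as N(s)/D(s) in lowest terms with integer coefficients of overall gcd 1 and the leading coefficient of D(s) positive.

(1) apply the feedback formula to F1, F2 -> (4*s^2 - 6*s + 2)/(2*s^2 - s + 1)
(2) combine F3, F4, F5 in series -> (-4*s^2 - 5*s - 1)/(4*s - 4)
(3) close the feedback loop around [F1/(1+F1*F2)], (F3*F4*F5): this yields T(s), and no further normalization is needed

Therefore the answer is (8*s^2 - 12*s + 4)/(8*s^3 + 10*s^2 - 5*s + 1).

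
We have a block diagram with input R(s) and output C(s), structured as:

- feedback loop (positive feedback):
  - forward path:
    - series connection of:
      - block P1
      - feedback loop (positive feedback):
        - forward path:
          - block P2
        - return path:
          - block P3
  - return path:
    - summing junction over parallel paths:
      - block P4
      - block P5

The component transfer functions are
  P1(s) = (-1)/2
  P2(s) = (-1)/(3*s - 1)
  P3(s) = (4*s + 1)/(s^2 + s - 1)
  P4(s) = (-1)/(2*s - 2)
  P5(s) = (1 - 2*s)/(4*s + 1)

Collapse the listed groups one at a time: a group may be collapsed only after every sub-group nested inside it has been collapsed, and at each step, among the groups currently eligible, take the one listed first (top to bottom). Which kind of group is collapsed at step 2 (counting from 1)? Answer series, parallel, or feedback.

Step 1. reduce the feedback loop with forward P2 and return P3
Step 2. series reduction of P1, [P2/(1-P2*P3)]
Step 3. combine P4, P5 in parallel
Step 4. reduce the feedback loop with forward (P1*[P2/(1-P2*P3)]) and return (P4+P5)
At step 2 the group reduced is series.

Final answer: series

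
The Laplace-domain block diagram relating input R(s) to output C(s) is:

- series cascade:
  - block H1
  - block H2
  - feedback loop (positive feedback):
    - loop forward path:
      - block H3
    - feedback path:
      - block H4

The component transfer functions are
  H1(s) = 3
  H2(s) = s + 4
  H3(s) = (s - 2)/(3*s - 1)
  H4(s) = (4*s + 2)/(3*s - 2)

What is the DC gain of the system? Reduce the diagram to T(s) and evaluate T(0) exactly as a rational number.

Step 1: collapse the loop (H3 forward, H4 return), giving (3*s^2 - 8*s + 4)/(5*s^2 - 3*s + 6)
Step 2: cascade H1, H2, [H3/(1-H3*H4)], giving (9*s^3 + 12*s^2 - 84*s + 48)/(5*s^2 - 3*s + 6)
DC gain: substitute s = 0 into T(s) from step 2: T(0) = 48/6 = 8.

Final answer: 8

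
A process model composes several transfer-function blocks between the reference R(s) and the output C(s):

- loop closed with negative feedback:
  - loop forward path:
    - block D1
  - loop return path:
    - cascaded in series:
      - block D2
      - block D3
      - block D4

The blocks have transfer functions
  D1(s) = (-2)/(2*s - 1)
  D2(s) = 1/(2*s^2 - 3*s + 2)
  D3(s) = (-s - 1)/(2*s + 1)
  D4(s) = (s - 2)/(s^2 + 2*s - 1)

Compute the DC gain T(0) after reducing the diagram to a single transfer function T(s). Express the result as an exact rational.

First reduce the diagram to T(s).

Step 1 - series reduction of D2, D3, D4 = (-s^2 + s + 2)/(4*s^5 + 4*s^4 - 11*s^3 + 8*s^2 + 3*s - 2)
Step 2 - apply the feedback formula to D1, (D2*D3*D4) = (-8*s^5 - 8*s^4 + 22*s^3 - 16*s^2 - 6*s + 4)/(8*s^6 + 4*s^5 - 26*s^4 + 27*s^3 - 9*s - 2)
Evaluating the step-2 result (the overall T(s)) at s = 0 gives T(0) = 4/(-2) = -2.

Answer: -2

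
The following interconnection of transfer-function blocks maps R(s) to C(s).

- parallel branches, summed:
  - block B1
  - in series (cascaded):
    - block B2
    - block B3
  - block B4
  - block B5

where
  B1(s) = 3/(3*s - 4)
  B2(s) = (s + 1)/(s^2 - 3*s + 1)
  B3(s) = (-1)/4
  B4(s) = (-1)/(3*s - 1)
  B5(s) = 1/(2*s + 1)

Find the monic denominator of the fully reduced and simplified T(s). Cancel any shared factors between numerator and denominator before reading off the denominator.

The answer is s^5 - 25*s^4/6 + 37*s^3/9 + 2*s^2/9 - 19*s/18 + 2/9.

Reasoning:
(1) series reduction of B2, B3 -> (-s - 1)/(4*s^2 - 12*s + 4)
(2) parallel reduction of B1, (B2*B3), B4, B5 -> (66*s^4 - 277*s^3 + 216*s^2 - 85*s + 16)/(72*s^5 - 300*s^4 + 296*s^3 + 16*s^2 - 76*s + 16)
The result of step 2 is T(s) in lowest terms. Its denominator has leading coefficient 72; dividing the denominator through by 72 makes it monic.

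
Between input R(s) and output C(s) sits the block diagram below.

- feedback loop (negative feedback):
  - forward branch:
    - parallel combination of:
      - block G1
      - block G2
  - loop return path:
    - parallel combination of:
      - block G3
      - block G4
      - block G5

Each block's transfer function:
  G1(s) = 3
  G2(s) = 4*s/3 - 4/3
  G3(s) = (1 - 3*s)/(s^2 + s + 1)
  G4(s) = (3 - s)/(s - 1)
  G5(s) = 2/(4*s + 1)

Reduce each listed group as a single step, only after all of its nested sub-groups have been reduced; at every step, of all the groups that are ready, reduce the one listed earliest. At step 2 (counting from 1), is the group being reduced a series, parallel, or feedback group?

[1] reduce the parallel group G1, G2
[2] reduce the parallel group G3, G4, G5
[3] feedback reduction of (G1+G2), (G3+G4+G5)
Step 2 collapses a parallel group.

Answer: parallel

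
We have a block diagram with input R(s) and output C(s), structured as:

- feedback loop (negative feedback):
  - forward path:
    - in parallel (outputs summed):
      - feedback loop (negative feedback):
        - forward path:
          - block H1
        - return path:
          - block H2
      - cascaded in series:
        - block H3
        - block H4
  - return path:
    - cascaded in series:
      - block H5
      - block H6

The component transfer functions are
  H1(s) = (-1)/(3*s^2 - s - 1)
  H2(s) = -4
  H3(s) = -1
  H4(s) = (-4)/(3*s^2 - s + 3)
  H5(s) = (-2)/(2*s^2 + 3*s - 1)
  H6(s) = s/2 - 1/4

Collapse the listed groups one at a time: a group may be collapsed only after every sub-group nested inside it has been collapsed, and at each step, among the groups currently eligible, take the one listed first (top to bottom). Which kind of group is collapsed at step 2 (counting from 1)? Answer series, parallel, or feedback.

Step 1: feedback reduction of H1, H2
Step 2: combine H3, H4 in series
Step 3: reduce the parallel group [H1/(1+H1*H2)], (H3*H4)
Step 4: series reduction of H5, H6
Step 5: collapse the loop (([H1/(1+H1*H2)]+(H3*H4)) forward, (H5*H6) return)
At step 2 the group reduced is series.

Final answer: series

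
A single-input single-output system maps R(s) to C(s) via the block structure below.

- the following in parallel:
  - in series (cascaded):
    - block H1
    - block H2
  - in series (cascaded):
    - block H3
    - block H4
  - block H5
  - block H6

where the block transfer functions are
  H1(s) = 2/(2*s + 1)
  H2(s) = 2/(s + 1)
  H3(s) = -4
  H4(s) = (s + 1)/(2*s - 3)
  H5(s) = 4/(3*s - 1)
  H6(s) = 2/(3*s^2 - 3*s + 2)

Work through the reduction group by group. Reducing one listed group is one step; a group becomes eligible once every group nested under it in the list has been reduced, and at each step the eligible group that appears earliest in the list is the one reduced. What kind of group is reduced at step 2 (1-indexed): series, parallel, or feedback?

1. combine H1, H2 in series
2. cascade H3, H4
3. sum the parallel branches (H1*H2), (H3*H4), H5, H6
So the answer for step 2 is series.

Hence the answer: series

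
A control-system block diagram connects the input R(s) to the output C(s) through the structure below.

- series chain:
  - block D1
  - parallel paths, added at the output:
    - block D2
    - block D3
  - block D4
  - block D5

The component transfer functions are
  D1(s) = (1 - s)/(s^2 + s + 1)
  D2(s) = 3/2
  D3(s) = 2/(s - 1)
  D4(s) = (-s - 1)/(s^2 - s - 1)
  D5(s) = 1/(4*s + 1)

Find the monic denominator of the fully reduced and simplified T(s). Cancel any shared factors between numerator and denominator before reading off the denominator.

Reducing step by step:

(1) sum the parallel branches D2, D3, giving (3*s + 1)/(2*s - 2)
(2) multiply D1, (D2+D3), D4, D5 (series), giving (3*s^2 + 4*s + 1)/(8*s^5 + 2*s^4 - 8*s^3 - 18*s^2 - 12*s - 2)
T(s) is the step-2 result (common factors already cancelled). Leading coefficient of the denominator: 8. Divide through by 8 for the monic polynomial.

Answer: s^5 + s^4/4 - s^3 - 9*s^2/4 - 3*s/2 - 1/4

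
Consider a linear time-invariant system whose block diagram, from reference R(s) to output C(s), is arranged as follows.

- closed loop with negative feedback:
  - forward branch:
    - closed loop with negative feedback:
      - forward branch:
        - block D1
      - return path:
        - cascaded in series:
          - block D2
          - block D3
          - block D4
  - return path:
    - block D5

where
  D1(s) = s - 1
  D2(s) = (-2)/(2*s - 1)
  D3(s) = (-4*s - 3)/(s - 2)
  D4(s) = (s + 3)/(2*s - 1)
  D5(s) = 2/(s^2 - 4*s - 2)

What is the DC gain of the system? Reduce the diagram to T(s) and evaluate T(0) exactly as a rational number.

The answer is -1/11.

Reasoning:
(1) cascade D2, D3, D4, giving (8*s^2 + 30*s + 18)/(4*s^3 - 12*s^2 + 9*s - 2)
(2) close the feedback loop around D1, (D2*D3*D4), giving (4*s^4 - 16*s^3 + 21*s^2 - 11*s + 2)/(12*s^3 + 10*s^2 - 3*s - 20)
(3) collapse the loop ([D1/(1+D1*(D2*D3*D4))] forward, D5 return), giving (4*s^6 - 32*s^5 + 77*s^4 - 63*s^3 + 4*s^2 + 14*s - 4)/(12*s^5 - 30*s^4 - 99*s^3 + 14*s^2 + 64*s + 44)
Evaluating the step-3 result (the overall T(s)) at s = 0 gives T(0) = -4/44 = -1/11.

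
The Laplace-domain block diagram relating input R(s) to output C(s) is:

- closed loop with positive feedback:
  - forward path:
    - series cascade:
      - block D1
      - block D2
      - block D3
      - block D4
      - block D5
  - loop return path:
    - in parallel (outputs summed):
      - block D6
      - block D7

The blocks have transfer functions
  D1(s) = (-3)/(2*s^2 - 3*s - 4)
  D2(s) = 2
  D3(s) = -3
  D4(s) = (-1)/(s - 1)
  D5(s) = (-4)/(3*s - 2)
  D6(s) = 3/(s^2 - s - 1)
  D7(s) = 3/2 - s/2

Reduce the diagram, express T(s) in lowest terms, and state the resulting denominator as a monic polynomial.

Step 1: cascade D1, D2, D3, D4, D5 -> 72/(6*s^4 - 19*s^3 + 7*s^2 + 14*s - 8)
Step 2: combine D6, D7 in parallel -> (-s^3 + 4*s^2 - 2*s + 3)/(2*s^2 - 2*s - 2)
Step 3: feedback reduction of (D1*D2*D3*D4*D5), (D6+D7) -> (72*s^2 - 72*s - 72)/(6*s^6 - 25*s^5 + 20*s^4 + 62*s^3 - 173*s^2 + 66*s - 100)
That last expression is T(s), already simplified. Scaling its denominator by 1/6 (the reciprocal of the leading coefficient) yields the monic denominator.

Therefore the answer is s^6 - 25*s^5/6 + 10*s^4/3 + 31*s^3/3 - 173*s^2/6 + 11*s - 50/3.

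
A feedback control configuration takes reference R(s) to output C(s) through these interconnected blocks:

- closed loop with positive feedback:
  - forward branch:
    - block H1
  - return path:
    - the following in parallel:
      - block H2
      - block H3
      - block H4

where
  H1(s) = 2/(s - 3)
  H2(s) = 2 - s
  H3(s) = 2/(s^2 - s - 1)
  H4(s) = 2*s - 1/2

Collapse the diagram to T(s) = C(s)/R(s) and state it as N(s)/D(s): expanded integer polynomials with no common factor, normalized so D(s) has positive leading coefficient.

Step 1. sum the parallel branches H2, H3, H4; result (2*s^3 + s^2 - 5*s + 1)/(2*s^2 - 2*s - 2)
Step 2. close the feedback loop around H1, (H2+H3+H4) - this is the overall T(s), already in the required normalized form

Hence the answer: (-2*s^2 + 2*s + 2)/(s^3 + 5*s^2 - 7*s - 2)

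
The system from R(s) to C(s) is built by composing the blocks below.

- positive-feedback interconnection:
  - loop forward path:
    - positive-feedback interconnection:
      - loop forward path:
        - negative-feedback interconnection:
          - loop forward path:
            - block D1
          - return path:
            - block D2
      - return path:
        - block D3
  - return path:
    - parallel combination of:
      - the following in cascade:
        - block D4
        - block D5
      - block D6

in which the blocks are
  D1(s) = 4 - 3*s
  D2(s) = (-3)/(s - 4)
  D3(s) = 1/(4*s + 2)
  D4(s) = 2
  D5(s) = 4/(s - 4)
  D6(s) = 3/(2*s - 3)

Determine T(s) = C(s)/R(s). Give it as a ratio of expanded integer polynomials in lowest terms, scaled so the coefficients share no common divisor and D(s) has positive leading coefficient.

[1] reduce the feedback loop with forward D1 and return D2 -> (-3*s^2 + 16*s - 16)/(10*s - 16)
[2] apply the feedback formula to [D1/(1+D1*D2)], D3 -> (-12*s^3 + 58*s^2 - 32*s - 32)/(43*s^2 - 60*s - 16)
[3] reduce the series chain D4, D5 -> 8/(s - 4)
[4] sum the parallel branches (D4*D5), D6 -> (19*s - 36)/(2*s^2 - 11*s + 12)
[5] collapse the loop ([[D1/(1+D1*D2)]/(1-[D1/(1+D1*D2)]*D3)] forward, ((D4*D5)+D6) return) - this is the overall T(s), already in the required normalized form

Therefore the answer is (-24*s^4 + 152*s^3 - 238*s^2 + 32*s + 96)/(314*s^3 - 871*s^2 + 356*s + 336).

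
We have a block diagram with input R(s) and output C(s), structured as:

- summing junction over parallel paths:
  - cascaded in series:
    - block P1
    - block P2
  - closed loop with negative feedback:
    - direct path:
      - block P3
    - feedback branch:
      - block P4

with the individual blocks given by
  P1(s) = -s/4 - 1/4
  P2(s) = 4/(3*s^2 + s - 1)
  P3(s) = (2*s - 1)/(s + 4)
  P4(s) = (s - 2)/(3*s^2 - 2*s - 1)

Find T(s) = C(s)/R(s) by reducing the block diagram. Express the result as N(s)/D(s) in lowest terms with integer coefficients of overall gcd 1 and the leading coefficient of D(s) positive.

Step 1: reduce the series chain P1, P2 = (-s - 1)/(3*s^2 + s - 1)
Step 2: reduce the feedback loop with forward P3 and return P4 = (6*s^3 - 7*s^2 + 1)/(3*s^3 + 12*s^2 - 14*s - 2)
Step 3: add (P1*P2), [P3/(1+P3*P4)] (parallel) - this is the overall T(s), already in the required normalized form

Therefore the answer is (18*s^5 - 18*s^4 - 28*s^3 + 12*s^2 + 17*s + 1)/(9*s^5 + 39*s^4 - 33*s^3 - 32*s^2 + 12*s + 2).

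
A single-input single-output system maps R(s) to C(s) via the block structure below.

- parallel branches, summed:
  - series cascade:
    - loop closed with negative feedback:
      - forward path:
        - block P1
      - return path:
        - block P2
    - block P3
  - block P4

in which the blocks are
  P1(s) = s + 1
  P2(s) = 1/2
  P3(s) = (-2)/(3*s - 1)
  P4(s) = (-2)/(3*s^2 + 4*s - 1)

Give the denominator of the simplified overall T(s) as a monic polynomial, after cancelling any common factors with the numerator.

1. reduce the feedback loop with forward P1 and return P2, giving (2*s + 2)/(s + 3)
2. cascade [P1/(1+P1*P2)], P3, giving (-4*s - 4)/(3*s^2 + 8*s - 3)
3. add ([P1/(1+P1*P2)]*P3), P4 (parallel), giving (-12*s^3 - 34*s^2 - 28*s + 10)/(9*s^4 + 36*s^3 + 20*s^2 - 20*s + 3)
No further cancellation is possible in the step-3 result, so that is T(s). Its denominator becomes monic after dividing by the leading coefficient 9.

Therefore the answer is s^4 + 4*s^3 + 20*s^2/9 - 20*s/9 + 1/3.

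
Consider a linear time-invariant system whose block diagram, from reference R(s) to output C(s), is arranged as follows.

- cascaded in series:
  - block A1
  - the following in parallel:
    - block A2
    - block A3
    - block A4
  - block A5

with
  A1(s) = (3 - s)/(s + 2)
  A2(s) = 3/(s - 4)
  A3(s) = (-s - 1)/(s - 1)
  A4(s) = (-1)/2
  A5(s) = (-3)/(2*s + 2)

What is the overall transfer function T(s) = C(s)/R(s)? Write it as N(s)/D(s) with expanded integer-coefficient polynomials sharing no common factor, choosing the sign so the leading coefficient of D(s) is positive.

Reducing step by step:

1. reduce the parallel group A2, A3, A4 gives (-3*s^2 + 17*s - 2)/(2*s^2 - 10*s + 8)
2. multiply A1, (A2+A3+A4), A5 (series): this yields T(s), and no further normalization is needed

Answer: (-9*s^3 + 78*s^2 - 159*s + 18)/(4*s^4 - 8*s^3 - 36*s^2 + 8*s + 32)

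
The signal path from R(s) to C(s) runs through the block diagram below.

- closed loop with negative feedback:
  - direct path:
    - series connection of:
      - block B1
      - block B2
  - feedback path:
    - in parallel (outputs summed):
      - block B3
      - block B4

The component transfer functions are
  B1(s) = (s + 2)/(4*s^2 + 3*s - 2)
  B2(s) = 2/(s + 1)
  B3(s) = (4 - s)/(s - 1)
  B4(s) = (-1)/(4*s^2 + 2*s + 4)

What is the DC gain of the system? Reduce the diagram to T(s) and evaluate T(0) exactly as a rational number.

Answer: -4/19

Working:
(1) cascade B1, B2 = (2*s + 4)/(4*s^3 + 7*s^2 + s - 2)
(2) sum the parallel branches B3, B4 = (-4*s^3 + 14*s^2 + 3*s + 17)/(4*s^3 - 2*s^2 + 2*s - 4)
(3) collapse the loop ((B1*B2) forward, (B3+B4) return) = (4*s^4 + 6*s^3 - 2*s^2 - 8)/(8*s^6 + 10*s^5 - 5*s^4 + 20*s^2 + 19*s + 38)
The step-3 result is T(s). Setting s = 0: T(0) = -8/38 = -4/19.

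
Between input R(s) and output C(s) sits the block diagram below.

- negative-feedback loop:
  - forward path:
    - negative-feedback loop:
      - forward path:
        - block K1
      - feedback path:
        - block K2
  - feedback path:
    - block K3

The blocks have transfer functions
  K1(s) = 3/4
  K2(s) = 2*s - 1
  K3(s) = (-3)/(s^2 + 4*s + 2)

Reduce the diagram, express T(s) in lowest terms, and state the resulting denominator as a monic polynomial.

The answer is s^3 + 25*s^2/6 + 8*s/3 - 7/6.

Reasoning:
Step 1: apply the feedback formula to K1, K2 gives 3/(6*s + 1)
Step 2: apply the feedback formula to [K1/(1+K1*K2)], K3 gives (3*s^2 + 12*s + 6)/(6*s^3 + 25*s^2 + 16*s - 7)
The result of step 2 is T(s) in lowest terms. Its denominator has leading coefficient 6; dividing the denominator through by 6 makes it monic.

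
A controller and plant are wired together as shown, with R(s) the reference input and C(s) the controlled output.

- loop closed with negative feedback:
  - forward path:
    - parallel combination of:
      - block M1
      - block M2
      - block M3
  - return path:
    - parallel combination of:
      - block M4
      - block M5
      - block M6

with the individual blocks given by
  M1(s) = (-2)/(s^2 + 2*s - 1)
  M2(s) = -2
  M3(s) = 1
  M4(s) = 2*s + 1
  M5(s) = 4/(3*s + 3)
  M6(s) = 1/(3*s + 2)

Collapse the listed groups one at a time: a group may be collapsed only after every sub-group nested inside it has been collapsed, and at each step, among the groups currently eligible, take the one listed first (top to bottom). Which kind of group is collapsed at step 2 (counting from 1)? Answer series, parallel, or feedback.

(1) reduce the parallel group M1, M2, M3
(2) combine M4, M5, M6 in parallel
(3) feedback reduction of (M1+M2+M3), (M4+M5+M6)
Step 2: parallel.

Therefore the answer is parallel.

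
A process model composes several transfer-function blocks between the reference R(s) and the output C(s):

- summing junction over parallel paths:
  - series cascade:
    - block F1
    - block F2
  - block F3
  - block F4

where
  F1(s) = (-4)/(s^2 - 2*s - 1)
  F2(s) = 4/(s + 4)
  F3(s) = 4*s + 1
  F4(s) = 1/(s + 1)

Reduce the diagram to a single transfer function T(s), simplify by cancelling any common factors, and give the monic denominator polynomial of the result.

The answer is s^4 + 3*s^3 - 7*s^2 - 13*s - 4.

Reasoning:
[1] reduce the series chain F1, F2 = (-16)/(s^3 + 2*s^2 - 9*s - 4)
[2] add (F1*F2), F3, F4 (parallel) = (4*s^5 + 13*s^4 - 24*s^3 - 57*s^2 - 54*s - 24)/(s^4 + 3*s^3 - 7*s^2 - 13*s - 4)
The result of step 2 is T(s) in lowest terms. Its denominator already has leading coefficient 1, so it is monic as it stands.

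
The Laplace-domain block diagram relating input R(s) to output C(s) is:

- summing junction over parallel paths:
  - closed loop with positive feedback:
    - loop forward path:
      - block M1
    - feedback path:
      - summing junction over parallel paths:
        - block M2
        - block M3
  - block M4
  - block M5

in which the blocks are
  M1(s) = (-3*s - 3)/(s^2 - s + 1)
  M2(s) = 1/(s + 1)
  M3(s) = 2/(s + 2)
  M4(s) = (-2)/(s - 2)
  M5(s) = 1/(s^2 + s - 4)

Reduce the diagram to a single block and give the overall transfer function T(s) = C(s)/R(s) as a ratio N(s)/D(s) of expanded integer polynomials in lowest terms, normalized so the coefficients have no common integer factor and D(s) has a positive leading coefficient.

Reducing step by step:

Step 1. parallel reduction of M2, M3 = (3*s + 4)/(s^2 + 3*s + 2)
Step 2. reduce the feedback loop with forward M1 and return (M2+M3) = (-3*s^2 - 9*s - 6)/(s^3 + s^2 + 8*s + 14)
Step 3. reduce the parallel group [M1/(1-M1*(M2+M3))], M4, M5, which is the overall transfer function T(s) = C(s)/R(s) in lowest terms

Answer: (-5*s^5 - 9*s^4 + 10*s^3 + 6*s^2 - 2*s + 36)/(s^6 + s^4 + 8*s^3 - 54*s^2 - 20*s + 112)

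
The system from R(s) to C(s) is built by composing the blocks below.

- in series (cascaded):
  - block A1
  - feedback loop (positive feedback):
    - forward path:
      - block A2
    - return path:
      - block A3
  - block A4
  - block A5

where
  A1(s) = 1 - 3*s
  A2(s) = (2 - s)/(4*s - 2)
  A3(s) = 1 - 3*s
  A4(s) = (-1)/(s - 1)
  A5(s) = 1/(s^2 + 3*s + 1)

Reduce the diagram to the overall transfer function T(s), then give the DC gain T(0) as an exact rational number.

Reducing step by step:

1. collapse the loop (A2 forward, A3 return) = (s - 2)/(3*s^2 - 11*s + 4)
2. combine A1, [A2/(1-A2*A3)], A4, A5 in series = (3*s^2 - 7*s + 2)/(3*s^5 - 5*s^4 - 24*s^3 + 27*s^2 + 3*s - 4)
The step-2 result is T(s). Setting s = 0: T(0) = 2/(-4) = -1/2.

Answer: -1/2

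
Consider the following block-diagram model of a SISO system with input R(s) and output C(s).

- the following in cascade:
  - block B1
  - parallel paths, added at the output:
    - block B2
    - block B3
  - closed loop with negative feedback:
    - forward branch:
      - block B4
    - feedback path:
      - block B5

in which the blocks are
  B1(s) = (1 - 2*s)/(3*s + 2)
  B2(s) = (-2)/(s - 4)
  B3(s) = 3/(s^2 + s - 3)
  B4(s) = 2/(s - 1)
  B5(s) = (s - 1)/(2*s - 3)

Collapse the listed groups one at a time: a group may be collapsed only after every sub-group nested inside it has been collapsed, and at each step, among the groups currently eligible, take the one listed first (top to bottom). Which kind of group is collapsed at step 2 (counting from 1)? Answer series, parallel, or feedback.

Reducing step by step:

Step 1: reduce the parallel group B2, B3
Step 2: close the feedback loop around B4, B5
Step 3: combine B1, (B2+B3), [B4/(1+B4*B5)] in series
So the answer for step 2 is feedback.

Answer: feedback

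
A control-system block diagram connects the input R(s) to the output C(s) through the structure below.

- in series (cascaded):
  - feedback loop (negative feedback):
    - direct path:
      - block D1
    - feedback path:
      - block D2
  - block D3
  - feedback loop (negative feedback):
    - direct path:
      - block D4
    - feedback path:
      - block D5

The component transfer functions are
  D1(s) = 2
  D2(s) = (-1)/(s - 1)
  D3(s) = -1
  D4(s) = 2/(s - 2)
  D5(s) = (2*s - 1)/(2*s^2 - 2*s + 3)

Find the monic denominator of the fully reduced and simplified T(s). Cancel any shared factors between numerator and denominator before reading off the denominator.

Step 1 - close the feedback loop around D1, D2 -> (2*s - 2)/(s - 3)
Step 2 - collapse the loop (D4 forward, D5 return) -> (4*s^2 - 4*s + 6)/(2*s^3 - 6*s^2 + 11*s - 8)
Step 3 - combine [D1/(1+D1*D2)], D3, [D4/(1+D4*D5)] in series -> (-8*s^3 + 16*s^2 - 20*s + 12)/(2*s^4 - 12*s^3 + 29*s^2 - 41*s + 24)
No further cancellation is possible in the step-3 result, so that is T(s). Its denominator becomes monic after dividing by the leading coefficient 2.

Therefore the answer is s^4 - 6*s^3 + 29*s^2/2 - 41*s/2 + 12.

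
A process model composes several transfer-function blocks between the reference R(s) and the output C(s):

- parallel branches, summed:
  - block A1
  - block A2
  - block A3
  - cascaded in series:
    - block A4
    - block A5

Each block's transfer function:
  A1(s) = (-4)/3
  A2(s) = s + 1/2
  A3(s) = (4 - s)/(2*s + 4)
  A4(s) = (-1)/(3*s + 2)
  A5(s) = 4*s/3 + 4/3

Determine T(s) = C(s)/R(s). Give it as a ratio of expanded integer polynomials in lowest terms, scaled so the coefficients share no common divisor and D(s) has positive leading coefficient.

Reducing step by step:

1. multiply A4, A5 (series); result (-4*s - 4)/(9*s + 6)
2. parallel reduction of A1, A2, A3, (A4*A5) - this is the overall T(s), already in the required normalized form

Answer: (9*s^3 + 8*s^2 - 5*s - 6)/(9*s^2 + 24*s + 12)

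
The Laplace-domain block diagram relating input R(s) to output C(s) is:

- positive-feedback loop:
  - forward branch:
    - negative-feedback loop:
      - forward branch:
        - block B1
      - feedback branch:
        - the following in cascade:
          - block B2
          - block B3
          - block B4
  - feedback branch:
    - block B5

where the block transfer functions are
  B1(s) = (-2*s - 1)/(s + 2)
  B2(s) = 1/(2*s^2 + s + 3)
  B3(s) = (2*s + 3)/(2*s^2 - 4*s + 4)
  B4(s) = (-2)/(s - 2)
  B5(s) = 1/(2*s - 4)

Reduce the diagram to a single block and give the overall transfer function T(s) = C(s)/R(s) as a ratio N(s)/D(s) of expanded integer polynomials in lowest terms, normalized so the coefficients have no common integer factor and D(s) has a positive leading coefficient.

Step 1. cascade B2, B3, B4, giving (-2*s - 3)/(2*s^5 - 7*s^4 + 11*s^3 - 14*s^2 + 14*s - 12)
Step 2. feedback reduction of B1, (B2*B3*B4), giving (-4*s^6 + 12*s^5 - 15*s^4 + 17*s^3 - 14*s^2 + 10*s + 12)/(2*s^6 - 3*s^5 - 3*s^4 + 8*s^3 - 10*s^2 + 24*s - 21)
Step 3. apply the feedback formula to [B1/(1+B1*(B2*B3*B4))], B5: this yields T(s), and no further normalization is needed

Final answer: (-8*s^6 + 24*s^5 - 30*s^4 + 34*s^3 - 28*s^2 + 20*s + 24)/(4*s^6 - 2*s^5 - 10*s^4 + 23*s^3 - 23*s^2 + 56*s - 36)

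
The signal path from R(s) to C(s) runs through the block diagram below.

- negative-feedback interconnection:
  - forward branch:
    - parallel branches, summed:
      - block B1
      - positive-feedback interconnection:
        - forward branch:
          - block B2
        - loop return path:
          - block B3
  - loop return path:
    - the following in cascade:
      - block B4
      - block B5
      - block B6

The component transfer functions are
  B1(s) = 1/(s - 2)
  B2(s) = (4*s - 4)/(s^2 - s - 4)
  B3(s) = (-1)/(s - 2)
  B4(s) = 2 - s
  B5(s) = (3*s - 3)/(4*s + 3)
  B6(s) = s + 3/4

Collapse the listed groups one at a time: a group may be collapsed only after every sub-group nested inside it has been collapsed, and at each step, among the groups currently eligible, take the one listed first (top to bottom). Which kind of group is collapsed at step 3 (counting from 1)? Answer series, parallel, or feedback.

(1) close the feedback loop around B2, B3
(2) add B1, [B2/(1-B2*B3)] (parallel)
(3) multiply B4, B5, B6 (series)
(4) feedback reduction of (B1+[B2/(1-B2*B3)]), (B4*B5*B6)
Step 3 collapses a series group.

Hence the answer: series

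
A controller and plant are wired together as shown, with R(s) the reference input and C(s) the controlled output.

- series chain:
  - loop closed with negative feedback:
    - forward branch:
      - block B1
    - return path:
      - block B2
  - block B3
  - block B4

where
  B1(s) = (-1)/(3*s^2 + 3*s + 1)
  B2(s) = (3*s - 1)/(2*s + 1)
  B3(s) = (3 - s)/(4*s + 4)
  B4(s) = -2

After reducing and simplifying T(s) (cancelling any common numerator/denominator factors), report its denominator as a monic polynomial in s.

[1] reduce the feedback loop with forward B1 and return B2 -> (-2*s - 1)/(6*s^3 + 9*s^2 + 2*s + 2)
[2] combine [B1/(1+B1*B2)], B3, B4 in series -> (-2*s^2 + 5*s + 3)/(12*s^4 + 30*s^3 + 22*s^2 + 8*s + 4)
Step 2 gives the fully reduced T(s), with no common factor left to cancel. The denominator's leading coefficient is 12, so divide each of its coefficients by 12 to get the monic form.

Therefore the answer is s^4 + 5*s^3/2 + 11*s^2/6 + 2*s/3 + 1/3.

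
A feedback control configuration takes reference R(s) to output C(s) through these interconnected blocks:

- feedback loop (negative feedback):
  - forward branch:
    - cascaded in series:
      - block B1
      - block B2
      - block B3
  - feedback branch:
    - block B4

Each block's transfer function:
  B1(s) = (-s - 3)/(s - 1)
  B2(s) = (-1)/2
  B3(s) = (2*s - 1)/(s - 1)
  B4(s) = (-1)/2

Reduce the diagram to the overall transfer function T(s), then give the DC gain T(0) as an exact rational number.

(1) series reduction of B1, B2, B3 -> (2*s^2 + 5*s - 3)/(2*s^2 - 4*s + 2)
(2) close the feedback loop around (B1*B2*B3), B4 -> (4*s^2 + 10*s - 6)/(2*s^2 - 13*s + 7)
Evaluating the step-2 result (the overall T(s)) at s = 0 gives T(0) = -6/7.

Hence the answer: -6/7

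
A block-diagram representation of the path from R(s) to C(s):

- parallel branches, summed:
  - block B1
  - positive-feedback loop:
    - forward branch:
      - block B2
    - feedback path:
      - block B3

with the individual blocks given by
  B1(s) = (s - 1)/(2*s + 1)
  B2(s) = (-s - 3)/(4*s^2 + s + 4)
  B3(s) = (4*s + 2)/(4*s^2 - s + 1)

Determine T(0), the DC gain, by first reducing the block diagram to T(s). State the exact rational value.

First reduce the diagram to T(s).

Step 1: apply the feedback formula to B2, B3: (-4*s^3 - 11*s^2 + 2*s - 3)/(16*s^4 + 23*s^2 + 11*s + 10)
Step 2: sum the parallel branches B1, [B2/(1-B2*B3)]: (16*s^5 - 24*s^4 - 3*s^3 - 19*s^2 - 5*s - 13)/(32*s^5 + 16*s^4 + 46*s^3 + 45*s^2 + 31*s + 10)
The step-2 result is T(s). Setting s = 0: T(0) = -13/10.

Answer: -13/10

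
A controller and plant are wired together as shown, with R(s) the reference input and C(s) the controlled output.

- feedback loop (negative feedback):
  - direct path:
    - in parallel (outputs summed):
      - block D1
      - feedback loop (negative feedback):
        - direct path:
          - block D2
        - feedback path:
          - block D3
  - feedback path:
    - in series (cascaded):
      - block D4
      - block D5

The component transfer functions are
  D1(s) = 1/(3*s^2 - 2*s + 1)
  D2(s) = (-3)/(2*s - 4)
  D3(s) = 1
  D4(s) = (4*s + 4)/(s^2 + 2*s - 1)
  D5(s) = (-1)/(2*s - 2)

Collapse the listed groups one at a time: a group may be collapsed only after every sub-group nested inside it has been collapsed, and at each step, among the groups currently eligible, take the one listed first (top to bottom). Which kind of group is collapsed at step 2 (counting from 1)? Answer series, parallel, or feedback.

Step 1 - feedback reduction of D2, D3
Step 2 - parallel reduction of D1, [D2/(1+D2*D3)]
Step 3 - series reduction of D4, D5
Step 4 - feedback reduction of (D1+[D2/(1+D2*D3)]), (D4*D5)
Step 2 collapses a parallel group.

Answer: parallel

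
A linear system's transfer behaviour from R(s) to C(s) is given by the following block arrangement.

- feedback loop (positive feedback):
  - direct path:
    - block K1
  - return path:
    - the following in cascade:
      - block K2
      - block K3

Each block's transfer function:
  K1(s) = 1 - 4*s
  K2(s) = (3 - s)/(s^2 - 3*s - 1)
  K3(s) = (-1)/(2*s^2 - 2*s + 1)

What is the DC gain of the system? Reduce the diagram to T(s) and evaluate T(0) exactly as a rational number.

First reduce the diagram to T(s).

[1] combine K2, K3 in series = (s - 3)/(2*s^4 - 8*s^3 + 5*s^2 - s - 1)
[2] apply the feedback formula to K1, (K2*K3) = (-8*s^5 + 34*s^4 - 28*s^3 + 9*s^2 + 3*s - 1)/(2*s^4 - 8*s^3 + 9*s^2 - 14*s + 2)
That last expression is T(s); at s = 0 only the constant terms survive, so T(0) = -1/2.

Answer: -1/2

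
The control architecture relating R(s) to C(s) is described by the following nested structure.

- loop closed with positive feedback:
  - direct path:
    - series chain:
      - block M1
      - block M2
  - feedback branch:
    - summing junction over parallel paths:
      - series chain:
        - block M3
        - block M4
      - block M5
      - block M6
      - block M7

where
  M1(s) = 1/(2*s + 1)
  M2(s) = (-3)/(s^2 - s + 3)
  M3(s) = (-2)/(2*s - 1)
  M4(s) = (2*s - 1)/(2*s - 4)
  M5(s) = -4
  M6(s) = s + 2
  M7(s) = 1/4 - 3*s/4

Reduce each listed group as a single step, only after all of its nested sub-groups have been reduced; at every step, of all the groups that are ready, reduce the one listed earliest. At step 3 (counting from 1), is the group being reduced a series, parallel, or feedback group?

Answer: parallel

Working:
[1] reduce the series chain M1, M2
[2] reduce the series chain M3, M4
[3] reduce the parallel group (M3*M4), M5, M6, M7
[4] reduce the feedback loop with forward (M1*M2) and return ((M3*M4)+M5+M6+M7)
So the answer for step 3 is parallel.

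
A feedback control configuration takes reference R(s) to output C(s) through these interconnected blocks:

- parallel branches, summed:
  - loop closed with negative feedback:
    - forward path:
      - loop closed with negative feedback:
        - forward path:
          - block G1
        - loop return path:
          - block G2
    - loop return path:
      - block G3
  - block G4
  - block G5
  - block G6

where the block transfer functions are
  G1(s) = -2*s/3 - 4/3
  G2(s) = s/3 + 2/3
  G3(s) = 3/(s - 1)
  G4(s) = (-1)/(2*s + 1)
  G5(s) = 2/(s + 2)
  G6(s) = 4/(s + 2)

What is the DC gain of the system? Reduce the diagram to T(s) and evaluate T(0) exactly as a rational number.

Reducing step by step:

1. close the feedback loop around G1, G2: (6*s + 12)/(2*s^2 + 8*s - 1)
2. collapse the loop ([G1/(1+G1*G2)] forward, G3 return): (6*s^2 + 6*s - 12)/(2*s^3 + 6*s^2 + 9*s + 37)
3. sum the parallel branches [[G1/(1+G1*G2)]/(1+[G1/(1+G1*G2)]*G3)], G4, G5, G6: (34*s^4 + 116*s^3 + 141*s^2 + 395*s + 124)/(4*s^5 + 22*s^4 + 52*s^3 + 131*s^2 + 203*s + 74)
Step 3 gives the overall T(s). Then T(0) = 124/74 = 62/37.

Answer: 62/37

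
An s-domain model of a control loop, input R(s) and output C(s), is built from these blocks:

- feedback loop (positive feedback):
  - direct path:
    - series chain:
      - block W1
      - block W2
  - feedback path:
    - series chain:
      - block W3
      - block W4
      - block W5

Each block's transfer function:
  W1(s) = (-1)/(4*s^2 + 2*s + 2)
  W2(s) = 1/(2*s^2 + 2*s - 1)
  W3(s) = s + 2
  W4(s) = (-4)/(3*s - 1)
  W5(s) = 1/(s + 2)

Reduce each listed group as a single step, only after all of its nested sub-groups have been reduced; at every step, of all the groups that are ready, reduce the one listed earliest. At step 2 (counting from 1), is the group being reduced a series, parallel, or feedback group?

Step 1: cascade W1, W2
Step 2: reduce the series chain W3, W4, W5
Step 3: apply the feedback formula to (W1*W2), (W3*W4*W5)
At step 2 the group reduced is series.

Final answer: series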